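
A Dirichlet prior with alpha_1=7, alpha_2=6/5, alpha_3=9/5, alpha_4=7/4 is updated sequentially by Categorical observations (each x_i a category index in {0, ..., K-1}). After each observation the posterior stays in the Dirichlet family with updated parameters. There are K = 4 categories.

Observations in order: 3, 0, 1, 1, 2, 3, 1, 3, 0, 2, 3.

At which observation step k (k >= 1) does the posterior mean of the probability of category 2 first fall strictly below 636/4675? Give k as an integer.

obs 1: x=3 → posterior Dirichlet(7, 6/5, 9/5, 11/4)
obs 2: x=0 → posterior Dirichlet(8, 6/5, 9/5, 11/4)
obs 3: x=1 → posterior Dirichlet(8, 11/5, 9/5, 11/4)
obs 4: x=1 → posterior Dirichlet(8, 16/5, 9/5, 11/4)
obs 5: x=2 → posterior Dirichlet(8, 16/5, 14/5, 11/4)
obs 6: x=3 → posterior Dirichlet(8, 16/5, 14/5, 15/4)
obs 7: x=1 → posterior Dirichlet(8, 21/5, 14/5, 15/4)
obs 8: x=3 → posterior Dirichlet(8, 21/5, 14/5, 19/4)
obs 9: x=0 → posterior Dirichlet(9, 21/5, 14/5, 19/4)
obs 10: x=2 → posterior Dirichlet(9, 21/5, 19/5, 19/4)
obs 11: x=3 → posterior Dirichlet(9, 21/5, 19/5, 23/4)

k = 2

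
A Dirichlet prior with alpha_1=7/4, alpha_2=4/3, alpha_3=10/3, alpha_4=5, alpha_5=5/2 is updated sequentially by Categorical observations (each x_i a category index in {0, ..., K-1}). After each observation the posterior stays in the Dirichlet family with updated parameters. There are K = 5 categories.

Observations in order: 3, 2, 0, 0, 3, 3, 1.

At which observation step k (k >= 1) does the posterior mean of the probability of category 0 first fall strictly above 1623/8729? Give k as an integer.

obs 1: x=3 → posterior Dirichlet(7/4, 4/3, 10/3, 6, 5/2)
obs 2: x=2 → posterior Dirichlet(7/4, 4/3, 13/3, 6, 5/2)
obs 3: x=0 → posterior Dirichlet(11/4, 4/3, 13/3, 6, 5/2)
obs 4: x=0 → posterior Dirichlet(15/4, 4/3, 13/3, 6, 5/2)
obs 5: x=3 → posterior Dirichlet(15/4, 4/3, 13/3, 7, 5/2)
obs 6: x=3 → posterior Dirichlet(15/4, 4/3, 13/3, 8, 5/2)
obs 7: x=1 → posterior Dirichlet(15/4, 7/3, 13/3, 8, 5/2)

k = 4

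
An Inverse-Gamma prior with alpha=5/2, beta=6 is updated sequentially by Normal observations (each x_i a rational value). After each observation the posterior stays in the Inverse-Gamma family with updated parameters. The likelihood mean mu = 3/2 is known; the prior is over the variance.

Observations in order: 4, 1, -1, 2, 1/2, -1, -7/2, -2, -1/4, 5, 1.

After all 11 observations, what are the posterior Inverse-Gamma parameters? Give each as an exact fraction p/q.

alpha=8, beta=1361/32

obs 1: x=4 → posterior Inverse-Gamma(3, 73/8)
obs 2: x=1 → posterior Inverse-Gamma(7/2, 37/4)
obs 3: x=-1 → posterior Inverse-Gamma(4, 99/8)
obs 4: x=2 → posterior Inverse-Gamma(9/2, 25/2)
obs 5: x=1/2 → posterior Inverse-Gamma(5, 13)
obs 6: x=-1 → posterior Inverse-Gamma(11/2, 129/8)
obs 7: x=-7/2 → posterior Inverse-Gamma(6, 229/8)
obs 8: x=-2 → posterior Inverse-Gamma(13/2, 139/4)
obs 9: x=-1/4 → posterior Inverse-Gamma(7, 1161/32)
obs 10: x=5 → posterior Inverse-Gamma(15/2, 1357/32)
obs 11: x=1 → posterior Inverse-Gamma(8, 1361/32)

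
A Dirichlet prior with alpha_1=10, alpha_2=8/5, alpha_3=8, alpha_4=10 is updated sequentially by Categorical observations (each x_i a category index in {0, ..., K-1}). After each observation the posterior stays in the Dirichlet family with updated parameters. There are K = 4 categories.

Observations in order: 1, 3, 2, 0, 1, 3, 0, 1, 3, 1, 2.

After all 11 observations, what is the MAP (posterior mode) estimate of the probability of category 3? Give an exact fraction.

obs 1: x=1 → posterior Dirichlet(10, 13/5, 8, 10)
obs 2: x=3 → posterior Dirichlet(10, 13/5, 8, 11)
obs 3: x=2 → posterior Dirichlet(10, 13/5, 9, 11)
obs 4: x=0 → posterior Dirichlet(11, 13/5, 9, 11)
obs 5: x=1 → posterior Dirichlet(11, 18/5, 9, 11)
obs 6: x=3 → posterior Dirichlet(11, 18/5, 9, 12)
obs 7: x=0 → posterior Dirichlet(12, 18/5, 9, 12)
obs 8: x=1 → posterior Dirichlet(12, 23/5, 9, 12)
obs 9: x=3 → posterior Dirichlet(12, 23/5, 9, 13)
obs 10: x=1 → posterior Dirichlet(12, 28/5, 9, 13)
obs 11: x=2 → posterior Dirichlet(12, 28/5, 10, 13)

20/61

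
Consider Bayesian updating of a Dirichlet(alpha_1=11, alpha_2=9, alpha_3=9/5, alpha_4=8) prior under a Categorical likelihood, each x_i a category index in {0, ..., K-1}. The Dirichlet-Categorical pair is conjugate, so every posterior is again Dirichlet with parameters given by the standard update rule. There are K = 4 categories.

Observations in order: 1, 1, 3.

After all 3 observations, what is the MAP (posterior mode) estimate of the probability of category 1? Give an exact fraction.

25/72

obs 1: x=1 → posterior Dirichlet(11, 10, 9/5, 8)
obs 2: x=1 → posterior Dirichlet(11, 11, 9/5, 8)
obs 3: x=3 → posterior Dirichlet(11, 11, 9/5, 9)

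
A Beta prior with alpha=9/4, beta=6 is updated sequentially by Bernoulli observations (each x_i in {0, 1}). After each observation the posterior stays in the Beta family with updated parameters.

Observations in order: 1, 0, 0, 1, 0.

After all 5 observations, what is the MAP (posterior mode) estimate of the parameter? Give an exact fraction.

13/45

obs 1: x=1 → posterior Beta(13/4, 6)
obs 2: x=0 → posterior Beta(13/4, 7)
obs 3: x=0 → posterior Beta(13/4, 8)
obs 4: x=1 → posterior Beta(17/4, 8)
obs 5: x=0 → posterior Beta(17/4, 9)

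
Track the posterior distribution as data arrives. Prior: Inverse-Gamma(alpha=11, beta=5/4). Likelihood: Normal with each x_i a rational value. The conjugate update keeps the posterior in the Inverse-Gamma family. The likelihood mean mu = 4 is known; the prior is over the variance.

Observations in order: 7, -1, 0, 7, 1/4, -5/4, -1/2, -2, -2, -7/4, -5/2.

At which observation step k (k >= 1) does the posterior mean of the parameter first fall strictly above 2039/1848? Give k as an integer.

k = 2

obs 1: x=7 → posterior Inverse-Gamma(23/2, 23/4)
obs 2: x=-1 → posterior Inverse-Gamma(12, 73/4)
obs 3: x=0 → posterior Inverse-Gamma(25/2, 105/4)
obs 4: x=7 → posterior Inverse-Gamma(13, 123/4)
obs 5: x=1/4 → posterior Inverse-Gamma(27/2, 1209/32)
obs 6: x=-5/4 → posterior Inverse-Gamma(14, 825/16)
obs 7: x=-1/2 → posterior Inverse-Gamma(29/2, 987/16)
obs 8: x=-2 → posterior Inverse-Gamma(15, 1275/16)
obs 9: x=-2 → posterior Inverse-Gamma(31/2, 1563/16)
obs 10: x=-7/4 → posterior Inverse-Gamma(16, 3655/32)
obs 11: x=-5/2 → posterior Inverse-Gamma(33/2, 4331/32)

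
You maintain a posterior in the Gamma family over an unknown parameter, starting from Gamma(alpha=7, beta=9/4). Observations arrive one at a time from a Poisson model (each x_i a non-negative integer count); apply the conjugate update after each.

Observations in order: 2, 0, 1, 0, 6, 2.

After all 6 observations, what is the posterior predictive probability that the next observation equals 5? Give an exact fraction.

58085496462948416266507285483321344/1171223165167387672982838813062831053

obs 1: x=2 → posterior Gamma(9, 13/4)
obs 2: x=0 → posterior Gamma(9, 17/4)
obs 3: x=1 → posterior Gamma(10, 21/4)
obs 4: x=0 → posterior Gamma(10, 25/4)
obs 5: x=6 → posterior Gamma(16, 29/4)
obs 6: x=2 → posterior Gamma(18, 33/4)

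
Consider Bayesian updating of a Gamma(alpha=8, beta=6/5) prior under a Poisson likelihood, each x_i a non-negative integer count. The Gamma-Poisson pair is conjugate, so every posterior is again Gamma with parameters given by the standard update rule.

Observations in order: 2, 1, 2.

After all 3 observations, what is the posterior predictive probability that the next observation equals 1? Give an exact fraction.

772361888695597305/4962305746407473152

obs 1: x=2 → posterior Gamma(10, 11/5)
obs 2: x=1 → posterior Gamma(11, 16/5)
obs 3: x=2 → posterior Gamma(13, 21/5)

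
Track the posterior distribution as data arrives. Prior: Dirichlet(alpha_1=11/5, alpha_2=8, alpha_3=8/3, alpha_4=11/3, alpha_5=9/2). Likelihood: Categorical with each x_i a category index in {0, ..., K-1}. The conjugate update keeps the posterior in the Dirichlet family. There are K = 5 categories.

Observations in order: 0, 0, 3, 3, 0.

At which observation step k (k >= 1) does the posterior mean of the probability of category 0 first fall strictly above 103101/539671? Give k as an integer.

k = 5

obs 1: x=0 → posterior Dirichlet(16/5, 8, 8/3, 11/3, 9/2)
obs 2: x=0 → posterior Dirichlet(21/5, 8, 8/3, 11/3, 9/2)
obs 3: x=3 → posterior Dirichlet(21/5, 8, 8/3, 14/3, 9/2)
obs 4: x=3 → posterior Dirichlet(21/5, 8, 8/3, 17/3, 9/2)
obs 5: x=0 → posterior Dirichlet(26/5, 8, 8/3, 17/3, 9/2)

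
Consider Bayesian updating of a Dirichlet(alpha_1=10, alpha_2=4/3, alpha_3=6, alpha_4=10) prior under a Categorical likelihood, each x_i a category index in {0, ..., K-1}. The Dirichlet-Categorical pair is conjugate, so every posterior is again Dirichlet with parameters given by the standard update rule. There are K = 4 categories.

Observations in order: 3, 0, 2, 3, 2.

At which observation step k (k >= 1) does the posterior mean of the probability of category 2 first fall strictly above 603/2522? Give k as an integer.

obs 1: x=3 → posterior Dirichlet(10, 4/3, 6, 11)
obs 2: x=0 → posterior Dirichlet(11, 4/3, 6, 11)
obs 3: x=2 → posterior Dirichlet(11, 4/3, 7, 11)
obs 4: x=3 → posterior Dirichlet(11, 4/3, 7, 12)
obs 5: x=2 → posterior Dirichlet(11, 4/3, 8, 12)

k = 5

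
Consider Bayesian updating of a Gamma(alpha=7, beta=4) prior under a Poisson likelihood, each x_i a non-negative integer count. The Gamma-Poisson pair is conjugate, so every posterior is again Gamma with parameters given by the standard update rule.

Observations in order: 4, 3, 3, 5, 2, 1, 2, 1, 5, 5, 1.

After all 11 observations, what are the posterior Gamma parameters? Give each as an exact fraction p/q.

alpha=39, beta=15

obs 1: x=4 → posterior Gamma(11, 5)
obs 2: x=3 → posterior Gamma(14, 6)
obs 3: x=3 → posterior Gamma(17, 7)
obs 4: x=5 → posterior Gamma(22, 8)
obs 5: x=2 → posterior Gamma(24, 9)
obs 6: x=1 → posterior Gamma(25, 10)
obs 7: x=2 → posterior Gamma(27, 11)
obs 8: x=1 → posterior Gamma(28, 12)
obs 9: x=5 → posterior Gamma(33, 13)
obs 10: x=5 → posterior Gamma(38, 14)
obs 11: x=1 → posterior Gamma(39, 15)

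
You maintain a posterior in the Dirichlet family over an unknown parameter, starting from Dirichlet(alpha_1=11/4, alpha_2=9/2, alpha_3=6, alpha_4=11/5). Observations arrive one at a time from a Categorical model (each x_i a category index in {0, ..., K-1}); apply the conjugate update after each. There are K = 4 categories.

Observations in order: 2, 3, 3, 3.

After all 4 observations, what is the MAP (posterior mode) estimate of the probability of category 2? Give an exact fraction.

40/103

obs 1: x=2 → posterior Dirichlet(11/4, 9/2, 7, 11/5)
obs 2: x=3 → posterior Dirichlet(11/4, 9/2, 7, 16/5)
obs 3: x=3 → posterior Dirichlet(11/4, 9/2, 7, 21/5)
obs 4: x=3 → posterior Dirichlet(11/4, 9/2, 7, 26/5)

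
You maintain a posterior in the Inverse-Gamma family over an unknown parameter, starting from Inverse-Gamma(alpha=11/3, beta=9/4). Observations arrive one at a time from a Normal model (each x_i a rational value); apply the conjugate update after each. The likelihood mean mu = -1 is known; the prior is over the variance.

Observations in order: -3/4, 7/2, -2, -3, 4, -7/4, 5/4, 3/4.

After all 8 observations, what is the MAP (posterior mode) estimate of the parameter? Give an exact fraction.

381/104

obs 1: x=-3/4 → posterior Inverse-Gamma(25/6, 73/32)
obs 2: x=7/2 → posterior Inverse-Gamma(14/3, 397/32)
obs 3: x=-2 → posterior Inverse-Gamma(31/6, 413/32)
obs 4: x=-3 → posterior Inverse-Gamma(17/3, 477/32)
obs 5: x=4 → posterior Inverse-Gamma(37/6, 877/32)
obs 6: x=-7/4 → posterior Inverse-Gamma(20/3, 443/16)
obs 7: x=5/4 → posterior Inverse-Gamma(43/6, 967/32)
obs 8: x=3/4 → posterior Inverse-Gamma(23/3, 127/4)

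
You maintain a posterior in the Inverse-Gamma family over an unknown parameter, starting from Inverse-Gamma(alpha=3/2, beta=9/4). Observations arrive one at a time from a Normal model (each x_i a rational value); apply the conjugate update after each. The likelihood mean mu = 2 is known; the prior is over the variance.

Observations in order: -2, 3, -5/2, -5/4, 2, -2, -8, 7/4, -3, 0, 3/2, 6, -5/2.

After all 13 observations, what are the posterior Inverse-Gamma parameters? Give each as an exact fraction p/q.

alpha=8, beta=1871/16

obs 1: x=-2 → posterior Inverse-Gamma(2, 41/4)
obs 2: x=3 → posterior Inverse-Gamma(5/2, 43/4)
obs 3: x=-5/2 → posterior Inverse-Gamma(3, 167/8)
obs 4: x=-5/4 → posterior Inverse-Gamma(7/2, 837/32)
obs 5: x=2 → posterior Inverse-Gamma(4, 837/32)
obs 6: x=-2 → posterior Inverse-Gamma(9/2, 1093/32)
obs 7: x=-8 → posterior Inverse-Gamma(5, 2693/32)
obs 8: x=7/4 → posterior Inverse-Gamma(11/2, 1347/16)
obs 9: x=-3 → posterior Inverse-Gamma(6, 1547/16)
obs 10: x=0 → posterior Inverse-Gamma(13/2, 1579/16)
obs 11: x=3/2 → posterior Inverse-Gamma(7, 1581/16)
obs 12: x=6 → posterior Inverse-Gamma(15/2, 1709/16)
obs 13: x=-5/2 → posterior Inverse-Gamma(8, 1871/16)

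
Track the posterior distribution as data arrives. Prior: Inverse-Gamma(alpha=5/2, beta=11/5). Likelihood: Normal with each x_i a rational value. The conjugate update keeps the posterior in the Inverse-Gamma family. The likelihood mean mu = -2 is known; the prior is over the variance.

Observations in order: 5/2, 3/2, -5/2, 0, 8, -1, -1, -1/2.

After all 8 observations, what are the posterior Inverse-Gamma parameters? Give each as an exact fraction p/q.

alpha=13/2, beta=727/10

obs 1: x=5/2 → posterior Inverse-Gamma(3, 493/40)
obs 2: x=3/2 → posterior Inverse-Gamma(7/2, 369/20)
obs 3: x=-5/2 → posterior Inverse-Gamma(4, 743/40)
obs 4: x=0 → posterior Inverse-Gamma(9/2, 823/40)
obs 5: x=8 → posterior Inverse-Gamma(5, 2823/40)
obs 6: x=-1 → posterior Inverse-Gamma(11/2, 2843/40)
obs 7: x=-1 → posterior Inverse-Gamma(6, 2863/40)
obs 8: x=-1/2 → posterior Inverse-Gamma(13/2, 727/10)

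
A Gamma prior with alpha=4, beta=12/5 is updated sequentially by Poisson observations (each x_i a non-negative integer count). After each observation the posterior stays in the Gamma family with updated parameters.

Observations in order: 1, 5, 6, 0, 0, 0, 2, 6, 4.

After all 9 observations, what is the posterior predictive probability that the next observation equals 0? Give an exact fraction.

14604811593991510424147435018807634286571929892001/153803885110405674678434597293100547399764930461696

obs 1: x=1 → posterior Gamma(5, 17/5)
obs 2: x=5 → posterior Gamma(10, 22/5)
obs 3: x=6 → posterior Gamma(16, 27/5)
obs 4: x=0 → posterior Gamma(16, 32/5)
obs 5: x=0 → posterior Gamma(16, 37/5)
obs 6: x=0 → posterior Gamma(16, 42/5)
obs 7: x=2 → posterior Gamma(18, 47/5)
obs 8: x=6 → posterior Gamma(24, 52/5)
obs 9: x=4 → posterior Gamma(28, 57/5)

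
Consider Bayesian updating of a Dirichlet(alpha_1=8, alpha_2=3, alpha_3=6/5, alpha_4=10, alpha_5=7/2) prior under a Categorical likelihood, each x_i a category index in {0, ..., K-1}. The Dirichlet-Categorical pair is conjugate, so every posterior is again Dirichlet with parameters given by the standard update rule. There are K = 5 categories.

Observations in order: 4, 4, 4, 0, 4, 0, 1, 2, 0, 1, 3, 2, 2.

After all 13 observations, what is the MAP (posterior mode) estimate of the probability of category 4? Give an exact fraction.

65/337

obs 1: x=4 → posterior Dirichlet(8, 3, 6/5, 10, 9/2)
obs 2: x=4 → posterior Dirichlet(8, 3, 6/5, 10, 11/2)
obs 3: x=4 → posterior Dirichlet(8, 3, 6/5, 10, 13/2)
obs 4: x=0 → posterior Dirichlet(9, 3, 6/5, 10, 13/2)
obs 5: x=4 → posterior Dirichlet(9, 3, 6/5, 10, 15/2)
obs 6: x=0 → posterior Dirichlet(10, 3, 6/5, 10, 15/2)
obs 7: x=1 → posterior Dirichlet(10, 4, 6/5, 10, 15/2)
obs 8: x=2 → posterior Dirichlet(10, 4, 11/5, 10, 15/2)
obs 9: x=0 → posterior Dirichlet(11, 4, 11/5, 10, 15/2)
obs 10: x=1 → posterior Dirichlet(11, 5, 11/5, 10, 15/2)
obs 11: x=3 → posterior Dirichlet(11, 5, 11/5, 11, 15/2)
obs 12: x=2 → posterior Dirichlet(11, 5, 16/5, 11, 15/2)
obs 13: x=2 → posterior Dirichlet(11, 5, 21/5, 11, 15/2)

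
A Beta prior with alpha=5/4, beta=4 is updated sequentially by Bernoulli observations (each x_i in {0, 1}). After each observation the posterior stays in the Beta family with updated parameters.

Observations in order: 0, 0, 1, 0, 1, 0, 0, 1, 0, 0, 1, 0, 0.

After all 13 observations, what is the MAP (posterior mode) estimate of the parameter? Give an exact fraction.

obs 1: x=0 → posterior Beta(5/4, 5)
obs 2: x=0 → posterior Beta(5/4, 6)
obs 3: x=1 → posterior Beta(9/4, 6)
obs 4: x=0 → posterior Beta(9/4, 7)
obs 5: x=1 → posterior Beta(13/4, 7)
obs 6: x=0 → posterior Beta(13/4, 8)
obs 7: x=0 → posterior Beta(13/4, 9)
obs 8: x=1 → posterior Beta(17/4, 9)
obs 9: x=0 → posterior Beta(17/4, 10)
obs 10: x=0 → posterior Beta(17/4, 11)
obs 11: x=1 → posterior Beta(21/4, 11)
obs 12: x=0 → posterior Beta(21/4, 12)
obs 13: x=0 → posterior Beta(21/4, 13)

17/65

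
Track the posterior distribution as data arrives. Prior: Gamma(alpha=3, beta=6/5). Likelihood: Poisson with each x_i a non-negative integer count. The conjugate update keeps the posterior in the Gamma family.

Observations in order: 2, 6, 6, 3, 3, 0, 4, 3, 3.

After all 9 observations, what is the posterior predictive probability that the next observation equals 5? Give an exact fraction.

obs 1: x=2 → posterior Gamma(5, 11/5)
obs 2: x=6 → posterior Gamma(11, 16/5)
obs 3: x=6 → posterior Gamma(17, 21/5)
obs 4: x=3 → posterior Gamma(20, 26/5)
obs 5: x=3 → posterior Gamma(23, 31/5)
obs 6: x=0 → posterior Gamma(23, 36/5)
obs 7: x=4 → posterior Gamma(27, 41/5)
obs 8: x=3 → posterior Gamma(30, 46/5)
obs 9: x=3 → posterior Gamma(33, 51/5)

43546341386879797105052430455458502576473057090444537101654440625/385520064737835438607820409565281423410647339050720832041923903488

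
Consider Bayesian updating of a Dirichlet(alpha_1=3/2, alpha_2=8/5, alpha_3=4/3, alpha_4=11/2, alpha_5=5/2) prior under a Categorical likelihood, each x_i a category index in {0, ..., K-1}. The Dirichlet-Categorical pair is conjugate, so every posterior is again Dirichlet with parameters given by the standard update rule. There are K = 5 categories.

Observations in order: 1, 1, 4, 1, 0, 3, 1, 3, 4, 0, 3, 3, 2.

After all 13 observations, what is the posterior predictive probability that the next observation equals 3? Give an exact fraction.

285/763

obs 1: x=1 → posterior Dirichlet(3/2, 13/5, 4/3, 11/2, 5/2)
obs 2: x=1 → posterior Dirichlet(3/2, 18/5, 4/3, 11/2, 5/2)
obs 3: x=4 → posterior Dirichlet(3/2, 18/5, 4/3, 11/2, 7/2)
obs 4: x=1 → posterior Dirichlet(3/2, 23/5, 4/3, 11/2, 7/2)
obs 5: x=0 → posterior Dirichlet(5/2, 23/5, 4/3, 11/2, 7/2)
obs 6: x=3 → posterior Dirichlet(5/2, 23/5, 4/3, 13/2, 7/2)
obs 7: x=1 → posterior Dirichlet(5/2, 28/5, 4/3, 13/2, 7/2)
obs 8: x=3 → posterior Dirichlet(5/2, 28/5, 4/3, 15/2, 7/2)
obs 9: x=4 → posterior Dirichlet(5/2, 28/5, 4/3, 15/2, 9/2)
obs 10: x=0 → posterior Dirichlet(7/2, 28/5, 4/3, 15/2, 9/2)
obs 11: x=3 → posterior Dirichlet(7/2, 28/5, 4/3, 17/2, 9/2)
obs 12: x=3 → posterior Dirichlet(7/2, 28/5, 4/3, 19/2, 9/2)
obs 13: x=2 → posterior Dirichlet(7/2, 28/5, 7/3, 19/2, 9/2)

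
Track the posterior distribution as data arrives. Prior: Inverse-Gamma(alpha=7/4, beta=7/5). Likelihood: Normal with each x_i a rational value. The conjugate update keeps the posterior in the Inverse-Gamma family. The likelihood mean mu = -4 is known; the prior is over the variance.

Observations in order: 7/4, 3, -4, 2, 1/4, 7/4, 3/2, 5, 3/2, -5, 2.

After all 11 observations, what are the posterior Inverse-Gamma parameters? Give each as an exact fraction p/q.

alpha=29/4, beta=28039/160

obs 1: x=7/4 → posterior Inverse-Gamma(9/4, 2869/160)
obs 2: x=3 → posterior Inverse-Gamma(11/4, 6789/160)
obs 3: x=-4 → posterior Inverse-Gamma(13/4, 6789/160)
obs 4: x=2 → posterior Inverse-Gamma(15/4, 9669/160)
obs 5: x=1/4 → posterior Inverse-Gamma(17/4, 5557/80)
obs 6: x=7/4 → posterior Inverse-Gamma(19/4, 13759/160)
obs 7: x=3/2 → posterior Inverse-Gamma(21/4, 16179/160)
obs 8: x=5 → posterior Inverse-Gamma(23/4, 22659/160)
obs 9: x=3/2 → posterior Inverse-Gamma(25/4, 25079/160)
obs 10: x=-5 → posterior Inverse-Gamma(27/4, 25159/160)
obs 11: x=2 → posterior Inverse-Gamma(29/4, 28039/160)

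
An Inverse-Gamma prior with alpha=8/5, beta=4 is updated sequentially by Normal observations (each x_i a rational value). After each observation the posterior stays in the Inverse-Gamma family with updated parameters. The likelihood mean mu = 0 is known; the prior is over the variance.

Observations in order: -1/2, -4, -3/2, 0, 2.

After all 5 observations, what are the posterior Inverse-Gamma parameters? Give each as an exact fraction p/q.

obs 1: x=-1/2 → posterior Inverse-Gamma(21/10, 33/8)
obs 2: x=-4 → posterior Inverse-Gamma(13/5, 97/8)
obs 3: x=-3/2 → posterior Inverse-Gamma(31/10, 53/4)
obs 4: x=0 → posterior Inverse-Gamma(18/5, 53/4)
obs 5: x=2 → posterior Inverse-Gamma(41/10, 61/4)

alpha=41/10, beta=61/4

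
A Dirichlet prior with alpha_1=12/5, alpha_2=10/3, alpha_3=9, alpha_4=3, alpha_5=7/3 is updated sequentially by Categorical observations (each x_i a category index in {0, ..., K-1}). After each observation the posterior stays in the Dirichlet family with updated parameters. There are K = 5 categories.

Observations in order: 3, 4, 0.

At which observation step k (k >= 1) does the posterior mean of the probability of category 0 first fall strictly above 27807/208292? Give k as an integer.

obs 1: x=3 → posterior Dirichlet(12/5, 10/3, 9, 4, 7/3)
obs 2: x=4 → posterior Dirichlet(12/5, 10/3, 9, 4, 10/3)
obs 3: x=0 → posterior Dirichlet(17/5, 10/3, 9, 4, 10/3)

k = 3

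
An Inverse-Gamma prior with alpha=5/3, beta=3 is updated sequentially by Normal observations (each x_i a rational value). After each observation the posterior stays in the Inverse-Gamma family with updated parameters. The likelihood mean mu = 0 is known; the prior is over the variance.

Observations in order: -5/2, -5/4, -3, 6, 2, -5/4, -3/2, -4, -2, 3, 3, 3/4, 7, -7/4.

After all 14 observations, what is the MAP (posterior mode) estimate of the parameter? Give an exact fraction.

1887/232

obs 1: x=-5/2 → posterior Inverse-Gamma(13/6, 49/8)
obs 2: x=-5/4 → posterior Inverse-Gamma(8/3, 221/32)
obs 3: x=-3 → posterior Inverse-Gamma(19/6, 365/32)
obs 4: x=6 → posterior Inverse-Gamma(11/3, 941/32)
obs 5: x=2 → posterior Inverse-Gamma(25/6, 1005/32)
obs 6: x=-5/4 → posterior Inverse-Gamma(14/3, 515/16)
obs 7: x=-3/2 → posterior Inverse-Gamma(31/6, 533/16)
obs 8: x=-4 → posterior Inverse-Gamma(17/3, 661/16)
obs 9: x=-2 → posterior Inverse-Gamma(37/6, 693/16)
obs 10: x=3 → posterior Inverse-Gamma(20/3, 765/16)
obs 11: x=3 → posterior Inverse-Gamma(43/6, 837/16)
obs 12: x=3/4 → posterior Inverse-Gamma(23/3, 1683/32)
obs 13: x=7 → posterior Inverse-Gamma(49/6, 2467/32)
obs 14: x=-7/4 → posterior Inverse-Gamma(26/3, 629/8)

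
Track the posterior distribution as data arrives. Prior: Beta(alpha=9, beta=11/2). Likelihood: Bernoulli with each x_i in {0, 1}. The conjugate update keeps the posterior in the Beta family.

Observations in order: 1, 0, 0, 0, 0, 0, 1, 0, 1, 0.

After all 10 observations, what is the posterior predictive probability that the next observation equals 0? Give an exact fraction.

25/49

obs 1: x=1 → posterior Beta(10, 11/2)
obs 2: x=0 → posterior Beta(10, 13/2)
obs 3: x=0 → posterior Beta(10, 15/2)
obs 4: x=0 → posterior Beta(10, 17/2)
obs 5: x=0 → posterior Beta(10, 19/2)
obs 6: x=0 → posterior Beta(10, 21/2)
obs 7: x=1 → posterior Beta(11, 21/2)
obs 8: x=0 → posterior Beta(11, 23/2)
obs 9: x=1 → posterior Beta(12, 23/2)
obs 10: x=0 → posterior Beta(12, 25/2)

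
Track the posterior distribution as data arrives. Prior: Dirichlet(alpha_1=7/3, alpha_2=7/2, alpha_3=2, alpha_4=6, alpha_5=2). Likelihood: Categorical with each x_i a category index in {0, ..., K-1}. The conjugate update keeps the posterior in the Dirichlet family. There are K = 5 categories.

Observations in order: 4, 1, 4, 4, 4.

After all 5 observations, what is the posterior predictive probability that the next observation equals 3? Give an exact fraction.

36/125

obs 1: x=4 → posterior Dirichlet(7/3, 7/2, 2, 6, 3)
obs 2: x=1 → posterior Dirichlet(7/3, 9/2, 2, 6, 3)
obs 3: x=4 → posterior Dirichlet(7/3, 9/2, 2, 6, 4)
obs 4: x=4 → posterior Dirichlet(7/3, 9/2, 2, 6, 5)
obs 5: x=4 → posterior Dirichlet(7/3, 9/2, 2, 6, 6)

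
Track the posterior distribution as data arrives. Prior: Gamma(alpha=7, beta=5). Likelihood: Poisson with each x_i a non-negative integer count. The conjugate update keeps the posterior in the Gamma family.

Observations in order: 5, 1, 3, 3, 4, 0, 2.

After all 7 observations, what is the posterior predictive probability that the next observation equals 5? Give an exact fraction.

8714444390435704333907861176320/201538126434611150798503956371773

obs 1: x=5 → posterior Gamma(12, 6)
obs 2: x=1 → posterior Gamma(13, 7)
obs 3: x=3 → posterior Gamma(16, 8)
obs 4: x=3 → posterior Gamma(19, 9)
obs 5: x=4 → posterior Gamma(23, 10)
obs 6: x=0 → posterior Gamma(23, 11)
obs 7: x=2 → posterior Gamma(25, 12)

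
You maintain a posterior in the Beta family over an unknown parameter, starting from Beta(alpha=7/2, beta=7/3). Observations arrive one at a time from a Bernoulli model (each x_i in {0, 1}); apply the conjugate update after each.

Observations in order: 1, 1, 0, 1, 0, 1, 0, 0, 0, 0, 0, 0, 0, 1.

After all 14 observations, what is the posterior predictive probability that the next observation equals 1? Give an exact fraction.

3/7

obs 1: x=1 → posterior Beta(9/2, 7/3)
obs 2: x=1 → posterior Beta(11/2, 7/3)
obs 3: x=0 → posterior Beta(11/2, 10/3)
obs 4: x=1 → posterior Beta(13/2, 10/3)
obs 5: x=0 → posterior Beta(13/2, 13/3)
obs 6: x=1 → posterior Beta(15/2, 13/3)
obs 7: x=0 → posterior Beta(15/2, 16/3)
obs 8: x=0 → posterior Beta(15/2, 19/3)
obs 9: x=0 → posterior Beta(15/2, 22/3)
obs 10: x=0 → posterior Beta(15/2, 25/3)
obs 11: x=0 → posterior Beta(15/2, 28/3)
obs 12: x=0 → posterior Beta(15/2, 31/3)
obs 13: x=0 → posterior Beta(15/2, 34/3)
obs 14: x=1 → posterior Beta(17/2, 34/3)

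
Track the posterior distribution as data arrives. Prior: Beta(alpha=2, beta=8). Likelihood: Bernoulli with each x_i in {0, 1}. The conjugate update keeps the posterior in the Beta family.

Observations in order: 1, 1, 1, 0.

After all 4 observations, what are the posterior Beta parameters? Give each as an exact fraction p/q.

alpha=5, beta=9

obs 1: x=1 → posterior Beta(3, 8)
obs 2: x=1 → posterior Beta(4, 8)
obs 3: x=1 → posterior Beta(5, 8)
obs 4: x=0 → posterior Beta(5, 9)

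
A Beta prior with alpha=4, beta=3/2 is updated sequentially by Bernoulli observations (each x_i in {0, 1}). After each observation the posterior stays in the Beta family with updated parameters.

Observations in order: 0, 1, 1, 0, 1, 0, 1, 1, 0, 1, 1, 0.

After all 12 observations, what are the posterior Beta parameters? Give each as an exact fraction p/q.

obs 1: x=0 → posterior Beta(4, 5/2)
obs 2: x=1 → posterior Beta(5, 5/2)
obs 3: x=1 → posterior Beta(6, 5/2)
obs 4: x=0 → posterior Beta(6, 7/2)
obs 5: x=1 → posterior Beta(7, 7/2)
obs 6: x=0 → posterior Beta(7, 9/2)
obs 7: x=1 → posterior Beta(8, 9/2)
obs 8: x=1 → posterior Beta(9, 9/2)
obs 9: x=0 → posterior Beta(9, 11/2)
obs 10: x=1 → posterior Beta(10, 11/2)
obs 11: x=1 → posterior Beta(11, 11/2)
obs 12: x=0 → posterior Beta(11, 13/2)

alpha=11, beta=13/2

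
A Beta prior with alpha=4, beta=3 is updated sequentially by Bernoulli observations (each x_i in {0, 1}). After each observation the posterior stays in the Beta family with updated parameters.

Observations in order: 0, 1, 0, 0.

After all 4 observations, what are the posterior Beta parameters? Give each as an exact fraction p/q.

obs 1: x=0 → posterior Beta(4, 4)
obs 2: x=1 → posterior Beta(5, 4)
obs 3: x=0 → posterior Beta(5, 5)
obs 4: x=0 → posterior Beta(5, 6)

alpha=5, beta=6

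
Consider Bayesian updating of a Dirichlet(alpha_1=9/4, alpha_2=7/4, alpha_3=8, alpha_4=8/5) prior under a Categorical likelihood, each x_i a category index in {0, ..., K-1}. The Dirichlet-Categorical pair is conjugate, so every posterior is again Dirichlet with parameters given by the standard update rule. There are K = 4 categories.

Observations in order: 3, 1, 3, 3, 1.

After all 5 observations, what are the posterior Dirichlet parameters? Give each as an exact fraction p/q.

obs 1: x=3 → posterior Dirichlet(9/4, 7/4, 8, 13/5)
obs 2: x=1 → posterior Dirichlet(9/4, 11/4, 8, 13/5)
obs 3: x=3 → posterior Dirichlet(9/4, 11/4, 8, 18/5)
obs 4: x=3 → posterior Dirichlet(9/4, 11/4, 8, 23/5)
obs 5: x=1 → posterior Dirichlet(9/4, 15/4, 8, 23/5)

alpha_1=9/4, alpha_2=15/4, alpha_3=8, alpha_4=23/5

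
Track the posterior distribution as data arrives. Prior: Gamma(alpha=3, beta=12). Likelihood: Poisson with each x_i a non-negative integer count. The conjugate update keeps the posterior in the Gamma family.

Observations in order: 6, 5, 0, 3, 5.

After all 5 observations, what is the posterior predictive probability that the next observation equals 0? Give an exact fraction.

obs 1: x=6 → posterior Gamma(9, 13)
obs 2: x=5 → posterior Gamma(14, 14)
obs 3: x=0 → posterior Gamma(14, 15)
obs 4: x=3 → posterior Gamma(17, 16)
obs 5: x=5 → posterior Gamma(22, 17)

1174562876521148458974062689/4130428534112329328517709824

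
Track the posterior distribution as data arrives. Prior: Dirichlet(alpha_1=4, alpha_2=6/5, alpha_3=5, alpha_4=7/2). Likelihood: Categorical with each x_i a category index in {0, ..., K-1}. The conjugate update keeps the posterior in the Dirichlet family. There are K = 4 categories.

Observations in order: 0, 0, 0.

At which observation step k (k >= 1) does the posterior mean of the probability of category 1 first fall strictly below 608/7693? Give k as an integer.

k = 2

obs 1: x=0 → posterior Dirichlet(5, 6/5, 5, 7/2)
obs 2: x=0 → posterior Dirichlet(6, 6/5, 5, 7/2)
obs 3: x=0 → posterior Dirichlet(7, 6/5, 5, 7/2)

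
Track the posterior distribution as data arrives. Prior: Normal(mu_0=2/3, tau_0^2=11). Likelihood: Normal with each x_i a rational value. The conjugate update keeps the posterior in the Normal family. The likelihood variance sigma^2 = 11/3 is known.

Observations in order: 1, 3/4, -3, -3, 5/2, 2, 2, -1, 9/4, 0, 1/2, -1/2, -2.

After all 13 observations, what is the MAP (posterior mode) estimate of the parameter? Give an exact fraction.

obs 1: x=1 → posterior Normal(11/12, 11/4)
obs 2: x=3/4 → posterior Normal(71/84, 11/7)
obs 3: x=-3 → posterior Normal(-37/120, 11/10)
obs 4: x=-3 → posterior Normal(-145/156, 11/13)
obs 5: x=5/2 → posterior Normal(-55/192, 11/16)
obs 6: x=2 → posterior Normal(17/228, 11/19)
obs 7: x=2 → posterior Normal(89/264, 1/2)
obs 8: x=-1 → posterior Normal(53/300, 11/25)
obs 9: x=9/4 → posterior Normal(67/168, 11/28)
obs 10: x=0 → posterior Normal(67/186, 11/31)
obs 11: x=1/2 → posterior Normal(19/51, 11/34)
obs 12: x=-1/2 → posterior Normal(67/222, 11/37)
obs 13: x=-2 → posterior Normal(31/240, 11/40)

31/240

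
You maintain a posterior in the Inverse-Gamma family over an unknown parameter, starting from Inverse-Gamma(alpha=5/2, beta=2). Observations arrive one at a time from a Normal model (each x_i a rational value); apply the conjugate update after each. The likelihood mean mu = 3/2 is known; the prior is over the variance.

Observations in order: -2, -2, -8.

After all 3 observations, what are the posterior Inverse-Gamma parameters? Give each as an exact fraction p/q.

alpha=4, beta=475/8

obs 1: x=-2 → posterior Inverse-Gamma(3, 65/8)
obs 2: x=-2 → posterior Inverse-Gamma(7/2, 57/4)
obs 3: x=-8 → posterior Inverse-Gamma(4, 475/8)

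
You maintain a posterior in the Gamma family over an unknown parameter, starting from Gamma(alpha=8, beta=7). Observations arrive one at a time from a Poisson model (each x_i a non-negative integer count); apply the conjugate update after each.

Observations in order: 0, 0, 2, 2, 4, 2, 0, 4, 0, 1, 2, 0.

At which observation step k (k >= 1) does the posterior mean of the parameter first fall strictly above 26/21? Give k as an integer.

k = 5

obs 1: x=0 → posterior Gamma(8, 8)
obs 2: x=0 → posterior Gamma(8, 9)
obs 3: x=2 → posterior Gamma(10, 10)
obs 4: x=2 → posterior Gamma(12, 11)
obs 5: x=4 → posterior Gamma(16, 12)
obs 6: x=2 → posterior Gamma(18, 13)
obs 7: x=0 → posterior Gamma(18, 14)
obs 8: x=4 → posterior Gamma(22, 15)
obs 9: x=0 → posterior Gamma(22, 16)
obs 10: x=1 → posterior Gamma(23, 17)
obs 11: x=2 → posterior Gamma(25, 18)
obs 12: x=0 → posterior Gamma(25, 19)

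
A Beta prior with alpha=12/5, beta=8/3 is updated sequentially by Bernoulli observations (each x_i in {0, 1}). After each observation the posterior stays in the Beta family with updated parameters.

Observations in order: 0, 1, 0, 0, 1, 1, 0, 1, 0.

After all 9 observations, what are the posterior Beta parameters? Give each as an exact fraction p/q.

obs 1: x=0 → posterior Beta(12/5, 11/3)
obs 2: x=1 → posterior Beta(17/5, 11/3)
obs 3: x=0 → posterior Beta(17/5, 14/3)
obs 4: x=0 → posterior Beta(17/5, 17/3)
obs 5: x=1 → posterior Beta(22/5, 17/3)
obs 6: x=1 → posterior Beta(27/5, 17/3)
obs 7: x=0 → posterior Beta(27/5, 20/3)
obs 8: x=1 → posterior Beta(32/5, 20/3)
obs 9: x=0 → posterior Beta(32/5, 23/3)

alpha=32/5, beta=23/3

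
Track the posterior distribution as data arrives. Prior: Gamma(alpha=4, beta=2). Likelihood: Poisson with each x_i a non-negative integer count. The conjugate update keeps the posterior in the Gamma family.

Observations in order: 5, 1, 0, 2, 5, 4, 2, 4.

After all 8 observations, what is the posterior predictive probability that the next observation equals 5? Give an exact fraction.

obs 1: x=5 → posterior Gamma(9, 3)
obs 2: x=1 → posterior Gamma(10, 4)
obs 3: x=0 → posterior Gamma(10, 5)
obs 4: x=2 → posterior Gamma(12, 6)
obs 5: x=5 → posterior Gamma(17, 7)
obs 6: x=4 → posterior Gamma(21, 8)
obs 7: x=2 → posterior Gamma(23, 9)
obs 8: x=4 → posterior Gamma(27, 10)

169911000000000000000000000000000/2111377674535255285545615254209921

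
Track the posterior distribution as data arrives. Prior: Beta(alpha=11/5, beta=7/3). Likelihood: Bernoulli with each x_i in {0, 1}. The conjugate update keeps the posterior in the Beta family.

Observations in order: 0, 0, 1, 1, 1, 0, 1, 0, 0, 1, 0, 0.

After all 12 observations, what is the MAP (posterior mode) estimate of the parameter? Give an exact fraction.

93/218

obs 1: x=0 → posterior Beta(11/5, 10/3)
obs 2: x=0 → posterior Beta(11/5, 13/3)
obs 3: x=1 → posterior Beta(16/5, 13/3)
obs 4: x=1 → posterior Beta(21/5, 13/3)
obs 5: x=1 → posterior Beta(26/5, 13/3)
obs 6: x=0 → posterior Beta(26/5, 16/3)
obs 7: x=1 → posterior Beta(31/5, 16/3)
obs 8: x=0 → posterior Beta(31/5, 19/3)
obs 9: x=0 → posterior Beta(31/5, 22/3)
obs 10: x=1 → posterior Beta(36/5, 22/3)
obs 11: x=0 → posterior Beta(36/5, 25/3)
obs 12: x=0 → posterior Beta(36/5, 28/3)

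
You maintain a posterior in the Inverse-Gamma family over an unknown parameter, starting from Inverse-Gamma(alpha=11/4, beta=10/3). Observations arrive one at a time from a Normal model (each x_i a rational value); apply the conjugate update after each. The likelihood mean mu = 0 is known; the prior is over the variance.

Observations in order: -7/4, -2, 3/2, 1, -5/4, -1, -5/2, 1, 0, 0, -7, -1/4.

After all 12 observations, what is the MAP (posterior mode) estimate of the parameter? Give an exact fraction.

3641/936

obs 1: x=-7/4 → posterior Inverse-Gamma(13/4, 467/96)
obs 2: x=-2 → posterior Inverse-Gamma(15/4, 659/96)
obs 3: x=3/2 → posterior Inverse-Gamma(17/4, 767/96)
obs 4: x=1 → posterior Inverse-Gamma(19/4, 815/96)
obs 5: x=-5/4 → posterior Inverse-Gamma(21/4, 445/48)
obs 6: x=-1 → posterior Inverse-Gamma(23/4, 469/48)
obs 7: x=-5/2 → posterior Inverse-Gamma(25/4, 619/48)
obs 8: x=1 → posterior Inverse-Gamma(27/4, 643/48)
obs 9: x=0 → posterior Inverse-Gamma(29/4, 643/48)
obs 10: x=0 → posterior Inverse-Gamma(31/4, 643/48)
obs 11: x=-7 → posterior Inverse-Gamma(33/4, 1819/48)
obs 12: x=-1/4 → posterior Inverse-Gamma(35/4, 3641/96)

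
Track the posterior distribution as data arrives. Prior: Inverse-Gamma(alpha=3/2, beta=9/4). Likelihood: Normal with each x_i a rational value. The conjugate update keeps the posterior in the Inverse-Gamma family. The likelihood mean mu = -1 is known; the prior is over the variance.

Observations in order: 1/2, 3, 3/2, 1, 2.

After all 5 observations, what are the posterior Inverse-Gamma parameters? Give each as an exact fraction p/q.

obs 1: x=1/2 → posterior Inverse-Gamma(2, 27/8)
obs 2: x=3 → posterior Inverse-Gamma(5/2, 91/8)
obs 3: x=3/2 → posterior Inverse-Gamma(3, 29/2)
obs 4: x=1 → posterior Inverse-Gamma(7/2, 33/2)
obs 5: x=2 → posterior Inverse-Gamma(4, 21)

alpha=4, beta=21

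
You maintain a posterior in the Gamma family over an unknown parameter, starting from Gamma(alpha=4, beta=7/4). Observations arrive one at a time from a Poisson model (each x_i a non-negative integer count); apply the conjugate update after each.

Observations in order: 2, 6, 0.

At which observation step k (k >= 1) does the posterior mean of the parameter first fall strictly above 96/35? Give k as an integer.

k = 2

obs 1: x=2 → posterior Gamma(6, 11/4)
obs 2: x=6 → posterior Gamma(12, 15/4)
obs 3: x=0 → posterior Gamma(12, 19/4)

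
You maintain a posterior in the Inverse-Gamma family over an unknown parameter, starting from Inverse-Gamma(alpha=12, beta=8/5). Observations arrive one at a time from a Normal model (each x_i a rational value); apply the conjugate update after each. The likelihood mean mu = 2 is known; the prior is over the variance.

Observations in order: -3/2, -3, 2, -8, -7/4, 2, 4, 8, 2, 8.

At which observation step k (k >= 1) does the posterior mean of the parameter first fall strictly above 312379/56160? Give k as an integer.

obs 1: x=-3/2 → posterior Inverse-Gamma(25/2, 309/40)
obs 2: x=-3 → posterior Inverse-Gamma(13, 809/40)
obs 3: x=2 → posterior Inverse-Gamma(27/2, 809/40)
obs 4: x=-8 → posterior Inverse-Gamma(14, 2809/40)
obs 5: x=-7/4 → posterior Inverse-Gamma(29/2, 12361/160)
obs 6: x=2 → posterior Inverse-Gamma(15, 12361/160)
obs 7: x=4 → posterior Inverse-Gamma(31/2, 12681/160)
obs 8: x=8 → posterior Inverse-Gamma(16, 15561/160)
obs 9: x=2 → posterior Inverse-Gamma(33/2, 15561/160)
obs 10: x=8 → posterior Inverse-Gamma(17, 18441/160)

k = 5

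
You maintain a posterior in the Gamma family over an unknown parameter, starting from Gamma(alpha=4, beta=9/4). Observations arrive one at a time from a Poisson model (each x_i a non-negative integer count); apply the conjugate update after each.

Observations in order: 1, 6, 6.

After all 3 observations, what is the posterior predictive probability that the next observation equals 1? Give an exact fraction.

obs 1: x=1 → posterior Gamma(5, 13/4)
obs 2: x=6 → posterior Gamma(11, 17/4)
obs 3: x=6 → posterior Gamma(17, 21/4)

2042852089665555048842388/14551915228366851806640625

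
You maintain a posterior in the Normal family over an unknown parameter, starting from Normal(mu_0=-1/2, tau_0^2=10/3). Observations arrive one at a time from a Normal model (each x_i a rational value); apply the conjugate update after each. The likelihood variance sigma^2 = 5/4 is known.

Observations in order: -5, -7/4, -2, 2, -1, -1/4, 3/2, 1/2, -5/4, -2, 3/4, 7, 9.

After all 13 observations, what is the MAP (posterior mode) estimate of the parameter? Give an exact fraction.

117/214

obs 1: x=-5 → posterior Normal(-83/22, 10/11)
obs 2: x=-7/4 → posterior Normal(-111/38, 10/19)
obs 3: x=-2 → posterior Normal(-143/54, 10/27)
obs 4: x=2 → posterior Normal(-111/70, 2/7)
obs 5: x=-1 → posterior Normal(-127/86, 10/43)
obs 6: x=-1/4 → posterior Normal(-131/102, 10/51)
obs 7: x=3/2 → posterior Normal(-107/118, 10/59)
obs 8: x=1/2 → posterior Normal(-99/134, 10/67)
obs 9: x=-5/4 → posterior Normal(-119/150, 2/15)
obs 10: x=-2 → posterior Normal(-151/166, 10/83)
obs 11: x=3/4 → posterior Normal(-139/182, 10/91)
obs 12: x=7 → posterior Normal(-3/22, 10/99)
obs 13: x=9 → posterior Normal(117/214, 10/107)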